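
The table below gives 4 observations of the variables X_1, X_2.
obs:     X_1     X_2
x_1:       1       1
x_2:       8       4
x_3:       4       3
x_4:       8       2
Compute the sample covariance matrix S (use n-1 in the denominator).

Step 1 — column means:
  mean(X_1) = (1 + 8 + 4 + 8) / 4 = 21/4 = 5.25
  mean(X_2) = (1 + 4 + 3 + 2) / 4 = 10/4 = 2.5

Step 2 — sample covariance S[i,j] = (1/(n-1)) · Σ_k (x_{k,i} - mean_i) · (x_{k,j} - mean_j), with n-1 = 3.
  S[X_1,X_1] = ((-4.25)·(-4.25) + (2.75)·(2.75) + (-1.25)·(-1.25) + (2.75)·(2.75)) / 3 = 34.75/3 = 11.5833
  S[X_1,X_2] = ((-4.25)·(-1.5) + (2.75)·(1.5) + (-1.25)·(0.5) + (2.75)·(-0.5)) / 3 = 8.5/3 = 2.8333
  S[X_2,X_2] = ((-1.5)·(-1.5) + (1.5)·(1.5) + (0.5)·(0.5) + (-0.5)·(-0.5)) / 3 = 5/3 = 1.6667

S is symmetric (S[j,i] = S[i,j]). Assembling:

S = [[11.5833, 2.8333],
 [2.8333, 1.6667]]


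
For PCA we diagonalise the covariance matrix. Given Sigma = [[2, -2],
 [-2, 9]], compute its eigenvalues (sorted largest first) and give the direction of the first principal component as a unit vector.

Step 1 — characteristic polynomial of 2×2 Sigma:
  det(Sigma - λI) = λ² - trace · λ + det = 0.
  trace = 2 + 9 = 11, det = 2·9 - (-2)² = 14.
Step 2 — discriminant:
  Δ = trace² - 4·det = 121 - 56 = 65.
Step 3 — eigenvalues:
  λ = (trace ± √Δ)/2 = (11 ± 8.0623)/2,
  λ_1 = 9.5311,  λ_2 = 1.4689.

Step 4 — unit eigenvector for λ_1: solve (Sigma - λ_1 I)v = 0. First row:
  (2 - 9.5311)·v_x + (-2)·v_y = 0, i.e. (-7.5311)·v_x + (-2)·v_y = 0,
  so v ∝ (b, λ_1 - a) = (-2, 7.5311); multiply by -1 so the first entry is positive: u = (2, -7.5311).
  ||u|| = √((2)² + (-7.5311)²) = √(60.7179) ≈ 7.7922,
  v_1 = u/||u|| ≈ (0.2567, -0.9665) (||v_1|| = 1).

λ_1 = 9.5311,  λ_2 = 1.4689;  v_1 ≈ (0.2567, -0.9665)


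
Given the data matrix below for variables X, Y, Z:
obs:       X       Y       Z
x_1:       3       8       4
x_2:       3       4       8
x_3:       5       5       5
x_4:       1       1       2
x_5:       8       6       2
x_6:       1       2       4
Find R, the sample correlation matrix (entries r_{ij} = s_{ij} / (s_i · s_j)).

Step 1 — column means:
  mean(X) = (3 + 3 + 5 + 1 + 8 + 1) / 6 = 21/6 = 3.5
  mean(Y) = (8 + 4 + 5 + 1 + 6 + 2) / 6 = 26/6 = 4.3333
  mean(Z) = (4 + 8 + 5 + 2 + 2 + 4) / 6 = 25/6 = 4.1667

Step 2 — sample variances and covariances s[i,j] = (1/(n-1)) · Σ_k (x_{k,i} - mean_i) · (x_{k,j} - mean_j), with n-1 = 5:
  s[X,X] = ((-0.5)·(-0.5) + (-0.5)·(-0.5) + (1.5)·(1.5) + (-2.5)·(-2.5) + (4.5)·(4.5) + (-2.5)·(-2.5)) / 5 = 35.5/5 = 7.1
  s[X,Y] = ((-0.5)·(3.6667) + (-0.5)·(-0.3333) + (1.5)·(0.6667) + (-2.5)·(-3.3333) + (4.5)·(1.6667) + (-2.5)·(-2.3333)) / 5 = 21/5 = 4.2
  s[X,Z] = ((-0.5)·(-0.1667) + (-0.5)·(3.8333) + (1.5)·(0.8333) + (-2.5)·(-2.1667) + (4.5)·(-2.1667) + (-2.5)·(-0.1667)) / 5 = -4.5/5 = -0.9
  s[Y,Y] = ((3.6667)·(3.6667) + (-0.3333)·(-0.3333) + (0.6667)·(0.6667) + (-3.3333)·(-3.3333) + (1.6667)·(1.6667) + (-2.3333)·(-2.3333)) / 5 = 33.3333/5 = 6.6667
  s[Y,Z] = ((3.6667)·(-0.1667) + (-0.3333)·(3.8333) + (0.6667)·(0.8333) + (-3.3333)·(-2.1667) + (1.6667)·(-2.1667) + (-2.3333)·(-0.1667)) / 5 = 2.6667/5 = 0.5333
  s[Z,Z] = ((-0.1667)·(-0.1667) + (3.8333)·(3.8333) + (0.8333)·(0.8333) + (-2.1667)·(-2.1667) + (-2.1667)·(-2.1667) + (-0.1667)·(-0.1667)) / 5 = 24.8333/5 = 4.9667
  Sample standard deviations s_i = √(s[i,i]):
  s(X) = √(7.1) = 2.6646
  s(Y) = √(6.6667) = 2.582
  s(Z) = √(4.9667) = 2.2286

Step 3 — r_{ij} = s_{ij} / (s_i · s_j):
  r[X,X] = 1 (diagonal).
  r[X,Y] = 4.2 / (2.6646 · 2.582) = 4.2 / 6.8799 = 0.6105
  r[X,Z] = -0.9 / (2.6646 · 2.2286) = -0.9 / 5.9383 = -0.1516
  r[Y,Y] = 1 (diagonal).
  r[Y,Z] = 0.5333 / (2.582 · 2.2286) = 0.5333 / 5.7542 = 0.0927
  r[Z,Z] = 1 (diagonal).

R is symmetric with unit diagonal. Assembling:

R = [[1, 0.6105, -0.1516],
 [0.6105, 1, 0.0927],
 [-0.1516, 0.0927, 1]]


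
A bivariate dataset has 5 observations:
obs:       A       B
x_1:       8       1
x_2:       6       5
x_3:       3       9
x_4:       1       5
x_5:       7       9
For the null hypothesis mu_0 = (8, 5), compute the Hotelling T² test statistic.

Step 1 — sample mean vector:
  mean(A) = (8 + 6 + 3 + 1 + 7) / 5 = 25/5 = 5
  mean(B) = (1 + 5 + 9 + 5 + 9) / 5 = 29/5 = 5.8
  x̄ = (5, 5.8),  deviation x̄ - mu_0 = (5, 5.8) - (8, 5) = (-3, 0.8).

Step 2 — sample covariance matrix, S[i,j] = (1/(n-1)) · Σ_k (x_{k,i} - mean_i) · (x_{k,j} - mean_j), divisor n-1 = 4:
  S[A,A] = ((3)·(3) + (1)·(1) + (-2)·(-2) + (-4)·(-4) + (2)·(2)) / 4 = 34/4 = 8.5
  S[A,B] = ((3)·(-4.8) + (1)·(-0.8) + (-2)·(3.2) + (-4)·(-0.8) + (2)·(3.2)) / 4 = -12/4 = -3
  S[B,B] = ((-4.8)·(-4.8) + (-0.8)·(-0.8) + (3.2)·(3.2) + (-0.8)·(-0.8) + (3.2)·(3.2)) / 4 = 44.8/4 = 11.2
  S = [[8.5, -3],
 [-3, 11.2]].

Step 3 — invert S. det(S) = 8.5·11.2 - (-3)² = 86.2.
  S^{-1} = (1/det) · [[d, -b], [-b, a]] = [[0.1299, 0.0348],
 [0.0348, 0.0986]].

Step 4 — quadratic form (x̄ - mu_0)^T · S^{-1} · (x̄ - mu_0):
  S^{-1} · (x̄ - mu_0) = (-0.3619, -0.0255),
  (x̄ - mu_0)^T · [...] = (-3)·(-0.3619) + (0.8)·(-0.0255) = 1.0654.

Step 5 — scale by n: T² = 5 · 1.0654 = 5.3271.

T² ≈ 5.3271


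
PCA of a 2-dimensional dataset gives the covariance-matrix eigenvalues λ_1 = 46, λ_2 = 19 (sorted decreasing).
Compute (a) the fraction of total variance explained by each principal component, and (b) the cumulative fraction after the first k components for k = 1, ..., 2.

Step 1 — total variance = trace(Sigma) = Σ λ_i = 46 + 19 = 65.

Step 2 — fraction explained by component i = λ_i / Σ λ:
  PC1: 46/65 = 0.7077
  PC2: 19/65 = 0.2923

Step 3 — cumulative fraction after k components = (λ_1 + ... + λ_k) / Σ λ:
  k = 1: 46/65 = 0.7077
  k = 2: (46 + 19)/65 = 65/65 = 1

Summary (fraction, with percent):

explained: PC1 0.7077 (70.77%), PC2 0.2923 (29.23%);  cumulative: 0.7077, 1


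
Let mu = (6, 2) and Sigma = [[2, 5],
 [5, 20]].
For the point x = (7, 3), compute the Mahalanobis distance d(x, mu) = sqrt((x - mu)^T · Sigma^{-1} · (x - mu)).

Step 1 — centre the observation: (x - mu) = (1, 1).

Step 2 — invert Sigma. det(Sigma) = 2·20 - (5)² = 15.
  Sigma^{-1} = (1/det) · [[d, -b], [-b, a]] = [[1.3333, -0.3333],
 [-0.3333, 0.1333]].

Step 3 — form the quadratic (x - mu)^T · Sigma^{-1} · (x - mu):
  Sigma^{-1} · (x - mu) = (1, -0.2).
  (x - mu)^T · [Sigma^{-1} · (x - mu)] = (1)·(1) + (1)·(-0.2) = 0.8.

Step 4 — take square root: d = √(0.8) ≈ 0.8944.

d(x, mu) = √(0.8) ≈ 0.8944


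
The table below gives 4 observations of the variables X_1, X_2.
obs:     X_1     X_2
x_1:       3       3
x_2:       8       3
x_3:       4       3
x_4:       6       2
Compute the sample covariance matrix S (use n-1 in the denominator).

Step 1 — column means:
  mean(X_1) = (3 + 8 + 4 + 6) / 4 = 21/4 = 5.25
  mean(X_2) = (3 + 3 + 3 + 2) / 4 = 11/4 = 2.75

Step 2 — sample covariance S[i,j] = (1/(n-1)) · Σ_k (x_{k,i} - mean_i) · (x_{k,j} - mean_j), with n-1 = 3.
  S[X_1,X_1] = ((-2.25)·(-2.25) + (2.75)·(2.75) + (-1.25)·(-1.25) + (0.75)·(0.75)) / 3 = 14.75/3 = 4.9167
  S[X_1,X_2] = ((-2.25)·(0.25) + (2.75)·(0.25) + (-1.25)·(0.25) + (0.75)·(-0.75)) / 3 = -0.75/3 = -0.25
  S[X_2,X_2] = ((0.25)·(0.25) + (0.25)·(0.25) + (0.25)·(0.25) + (-0.75)·(-0.75)) / 3 = 0.75/3 = 0.25

S is symmetric (S[j,i] = S[i,j]). Assembling:

S = [[4.9167, -0.25],
 [-0.25, 0.25]]


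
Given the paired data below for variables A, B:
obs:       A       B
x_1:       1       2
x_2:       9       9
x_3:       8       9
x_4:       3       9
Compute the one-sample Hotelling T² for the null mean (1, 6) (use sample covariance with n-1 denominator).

Step 1 — sample mean vector:
  mean(A) = (1 + 9 + 8 + 3) / 4 = 21/4 = 5.25
  mean(B) = (2 + 9 + 9 + 9) / 4 = 29/4 = 7.25
  x̄ = (5.25, 7.25),  deviation x̄ - mu_0 = (5.25, 7.25) - (1, 6) = (4.25, 1.25).

Step 2 — sample covariance matrix, S[i,j] = (1/(n-1)) · Σ_k (x_{k,i} - mean_i) · (x_{k,j} - mean_j), divisor n-1 = 3:
  S[A,A] = ((-4.25)·(-4.25) + (3.75)·(3.75) + (2.75)·(2.75) + (-2.25)·(-2.25)) / 3 = 44.75/3 = 14.9167
  S[A,B] = ((-4.25)·(-5.25) + (3.75)·(1.75) + (2.75)·(1.75) + (-2.25)·(1.75)) / 3 = 29.75/3 = 9.9167
  S[B,B] = ((-5.25)·(-5.25) + (1.75)·(1.75) + (1.75)·(1.75) + (1.75)·(1.75)) / 3 = 36.75/3 = 12.25
  S = [[14.9167, 9.9167],
 [9.9167, 12.25]].

Step 3 — invert S. det(S) = 14.9167·12.25 - (9.9167)² = 84.3889.
  S^{-1} = (1/det) · [[d, -b], [-b, a]] = [[0.1452, -0.1175],
 [-0.1175, 0.1768]].

Step 4 — quadratic form (x̄ - mu_0)^T · S^{-1} · (x̄ - mu_0):
  S^{-1} · (x̄ - mu_0) = (0.47, -0.2785),
  (x̄ - mu_0)^T · [...] = (4.25)·(0.47) + (1.25)·(-0.2785) = 1.6496.

Step 5 — scale by n: T² = 4 · 1.6496 = 6.5984.

T² ≈ 6.5984


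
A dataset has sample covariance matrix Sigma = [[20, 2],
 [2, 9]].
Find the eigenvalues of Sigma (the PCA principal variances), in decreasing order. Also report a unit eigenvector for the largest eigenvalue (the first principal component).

Step 1 — characteristic polynomial of 2×2 Sigma:
  det(Sigma - λI) = λ² - trace · λ + det = 0.
  trace = 20 + 9 = 29, det = 20·9 - (2)² = 176.
Step 2 — discriminant:
  Δ = trace² - 4·det = 841 - 704 = 137.
Step 3 — eigenvalues:
  λ = (trace ± √Δ)/2 = (29 ± 11.7047)/2,
  λ_1 = 20.3523,  λ_2 = 8.6477.

Step 4 — unit eigenvector for λ_1: solve (Sigma - λ_1 I)v = 0. First row:
  (20 - 20.3523)·v_x + (2)·v_y = 0, i.e. (-0.3523)·v_x + (2)·v_y = 0,
  so v ∝ (b, λ_1 - a) = (2, 0.3523) = u.
  ||u|| = √((2)² + (0.3523)²) = √(4.1242) ≈ 2.0308,
  v_1 = u/||u|| ≈ (0.9848, 0.1735) (||v_1|| = 1).

λ_1 = 20.3523,  λ_2 = 8.6477;  v_1 ≈ (0.9848, 0.1735)


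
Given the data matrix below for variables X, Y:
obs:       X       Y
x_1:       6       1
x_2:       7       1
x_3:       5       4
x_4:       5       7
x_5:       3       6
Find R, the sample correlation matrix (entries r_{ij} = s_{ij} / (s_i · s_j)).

Step 1 — column means:
  mean(X) = (6 + 7 + 5 + 5 + 3) / 5 = 26/5 = 5.2
  mean(Y) = (1 + 1 + 4 + 7 + 6) / 5 = 19/5 = 3.8

Step 2 — sample variances and covariances s[i,j] = (1/(n-1)) · Σ_k (x_{k,i} - mean_i) · (x_{k,j} - mean_j), with n-1 = 4:
  s[X,X] = ((0.8)·(0.8) + (1.8)·(1.8) + (-0.2)·(-0.2) + (-0.2)·(-0.2) + (-2.2)·(-2.2)) / 4 = 8.8/4 = 2.2
  s[X,Y] = ((0.8)·(-2.8) + (1.8)·(-2.8) + (-0.2)·(0.2) + (-0.2)·(3.2) + (-2.2)·(2.2)) / 4 = -12.8/4 = -3.2
  s[Y,Y] = ((-2.8)·(-2.8) + (-2.8)·(-2.8) + (0.2)·(0.2) + (3.2)·(3.2) + (2.2)·(2.2)) / 4 = 30.8/4 = 7.7
  Sample standard deviations s_i = √(s[i,i]):
  s(X) = √(2.2) = 1.4832
  s(Y) = √(7.7) = 2.7749

Step 3 — r_{ij} = s_{ij} / (s_i · s_j):
  r[X,X] = 1 (diagonal).
  r[X,Y] = -3.2 / (1.4832 · 2.7749) = -3.2 / 4.1158 = -0.7775
  r[Y,Y] = 1 (diagonal).

R is symmetric with unit diagonal. Assembling:

R = [[1, -0.7775],
 [-0.7775, 1]]


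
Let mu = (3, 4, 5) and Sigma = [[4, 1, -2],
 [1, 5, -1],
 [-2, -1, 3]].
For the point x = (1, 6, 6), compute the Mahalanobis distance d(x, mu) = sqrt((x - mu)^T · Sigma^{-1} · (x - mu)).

Step 1 — centre the observation: (x - mu) = (-2, 2, 1).

Step 2 — invert Sigma (cofactor / det for 3×3, or solve directly):
  Sigma^{-1} = [[0.3784, -0.027, 0.2432],
 [-0.027, 0.2162, 0.0541],
 [0.2432, 0.0541, 0.5135]].

Step 3 — form the quadratic (x - mu)^T · Sigma^{-1} · (x - mu):
  Sigma^{-1} · (x - mu) = (-0.5676, 0.5405, 0.1351).
  (x - mu)^T · [Sigma^{-1} · (x - mu)] = (-2)·(-0.5676) + (2)·(0.5405) + (1)·(0.1351) = 2.3514.

Step 4 — take square root: d = √(2.3514) ≈ 1.5334.

d(x, mu) = √(2.3514) ≈ 1.5334


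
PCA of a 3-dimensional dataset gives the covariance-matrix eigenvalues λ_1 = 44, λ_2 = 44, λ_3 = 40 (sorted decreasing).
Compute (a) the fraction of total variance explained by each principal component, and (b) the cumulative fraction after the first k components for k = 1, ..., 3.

Step 1 — total variance = trace(Sigma) = Σ λ_i = 44 + 44 + 40 = 128.

Step 2 — fraction explained by component i = λ_i / Σ λ:
  PC1: 44/128 = 0.3438
  PC2: 44/128 = 0.3438
  PC3: 40/128 = 0.3125

Step 3 — cumulative fraction after k components = (λ_1 + ... + λ_k) / Σ λ:
  k = 1: 44/128 = 0.3438
  k = 2: (44 + 44)/128 = 88/128 = 0.6875
  k = 3: (44 + 44 + 40)/128 = 128/128 = 1

Summary (fraction, with percent):

explained: PC1 0.3438 (34.38%), PC2 0.3438 (34.38%), PC3 0.3125 (31.25%);  cumulative: 0.3438, 0.6875, 1


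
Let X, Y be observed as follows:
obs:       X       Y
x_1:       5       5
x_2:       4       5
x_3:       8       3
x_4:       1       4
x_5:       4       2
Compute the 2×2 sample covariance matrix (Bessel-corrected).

Step 1 — column means:
  mean(X) = (5 + 4 + 8 + 1 + 4) / 5 = 22/5 = 4.4
  mean(Y) = (5 + 5 + 3 + 4 + 2) / 5 = 19/5 = 3.8

Step 2 — sample covariance S[i,j] = (1/(n-1)) · Σ_k (x_{k,i} - mean_i) · (x_{k,j} - mean_j), with n-1 = 4.
  S[X,X] = ((0.6)·(0.6) + (-0.4)·(-0.4) + (3.6)·(3.6) + (-3.4)·(-3.4) + (-0.4)·(-0.4)) / 4 = 25.2/4 = 6.3
  S[X,Y] = ((0.6)·(1.2) + (-0.4)·(1.2) + (3.6)·(-0.8) + (-3.4)·(0.2) + (-0.4)·(-1.8)) / 4 = -2.6/4 = -0.65
  S[Y,Y] = ((1.2)·(1.2) + (1.2)·(1.2) + (-0.8)·(-0.8) + (0.2)·(0.2) + (-1.8)·(-1.8)) / 4 = 6.8/4 = 1.7

S is symmetric (S[j,i] = S[i,j]). Assembling:

S = [[6.3, -0.65],
 [-0.65, 1.7]]


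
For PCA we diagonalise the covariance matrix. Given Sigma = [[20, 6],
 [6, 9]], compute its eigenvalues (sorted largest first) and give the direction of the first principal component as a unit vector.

Step 1 — characteristic polynomial of 2×2 Sigma:
  det(Sigma - λI) = λ² - trace · λ + det = 0.
  trace = 20 + 9 = 29, det = 20·9 - (6)² = 144.
Step 2 — discriminant:
  Δ = trace² - 4·det = 841 - 576 = 265.
Step 3 — eigenvalues:
  λ = (trace ± √Δ)/2 = (29 ± 16.2788)/2,
  λ_1 = 22.6394,  λ_2 = 6.3606.

Step 4 — unit eigenvector for λ_1: solve (Sigma - λ_1 I)v = 0. First row:
  (20 - 22.6394)·v_x + (6)·v_y = 0, i.e. (-2.6394)·v_x + (6)·v_y = 0,
  so v ∝ (b, λ_1 - a) = (6, 2.6394) = u.
  ||u|| = √((6)² + (2.6394)²) = √(42.9665) ≈ 6.5549,
  v_1 = u/||u|| ≈ (0.9153, 0.4027) (||v_1|| = 1).

λ_1 = 22.6394,  λ_2 = 6.3606;  v_1 ≈ (0.9153, 0.4027)


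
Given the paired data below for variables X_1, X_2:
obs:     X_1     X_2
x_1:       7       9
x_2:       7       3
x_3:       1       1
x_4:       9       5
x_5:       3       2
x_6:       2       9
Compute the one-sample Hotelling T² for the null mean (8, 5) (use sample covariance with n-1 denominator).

Step 1 — sample mean vector:
  mean(X_1) = (7 + 7 + 1 + 9 + 3 + 2) / 6 = 29/6 = 4.8333
  mean(X_2) = (9 + 3 + 1 + 5 + 2 + 9) / 6 = 29/6 = 4.8333
  x̄ = (4.8333, 4.8333),  deviation x̄ - mu_0 = (4.8333, 4.8333) - (8, 5) = (-3.1667, -0.1667).

Step 2 — sample covariance matrix, S[i,j] = (1/(n-1)) · Σ_k (x_{k,i} - mean_i) · (x_{k,j} - mean_j), divisor n-1 = 5:
  S[X_1,X_1] = ((2.1667)·(2.1667) + (2.1667)·(2.1667) + (-3.8333)·(-3.8333) + (4.1667)·(4.1667) + (-1.8333)·(-1.8333) + (-2.8333)·(-2.8333)) / 5 = 52.8333/5 = 10.5667
  S[X_1,X_2] = ((2.1667)·(4.1667) + (2.1667)·(-1.8333) + (-3.8333)·(-3.8333) + (4.1667)·(0.1667) + (-1.8333)·(-2.8333) + (-2.8333)·(4.1667)) / 5 = 13.8333/5 = 2.7667
  S[X_2,X_2] = ((4.1667)·(4.1667) + (-1.8333)·(-1.8333) + (-3.8333)·(-3.8333) + (0.1667)·(0.1667) + (-2.8333)·(-2.8333) + (4.1667)·(4.1667)) / 5 = 60.8333/5 = 12.1667
  S = [[10.5667, 2.7667],
 [2.7667, 12.1667]].

Step 3 — invert S. det(S) = 10.5667·12.1667 - (2.7667)² = 120.9067.
  S^{-1} = (1/det) · [[d, -b], [-b, a]] = [[0.1006, -0.0229],
 [-0.0229, 0.0874]].

Step 4 — quadratic form (x̄ - mu_0)^T · S^{-1} · (x̄ - mu_0):
  S^{-1} · (x̄ - mu_0) = (-0.3148, 0.0579),
  (x̄ - mu_0)^T · [...] = (-3.1667)·(-0.3148) + (-0.1667)·(0.0579) = 0.9874.

Step 5 — scale by n: T² = 6 · 0.9874 = 5.9241.

T² ≈ 5.9241


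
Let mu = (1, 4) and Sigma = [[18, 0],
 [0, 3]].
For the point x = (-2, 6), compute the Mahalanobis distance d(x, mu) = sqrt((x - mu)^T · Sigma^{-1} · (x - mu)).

Step 1 — centre the observation: (x - mu) = (-3, 2).

Step 2 — invert Sigma. det(Sigma) = 18·3 - (0)² = 54.
  Sigma^{-1} = (1/det) · [[d, -b], [-b, a]] = [[0.0556, 0],
 [0, 0.3333]].

Step 3 — form the quadratic (x - mu)^T · Sigma^{-1} · (x - mu):
  Sigma^{-1} · (x - mu) = (-0.1667, 0.6667).
  (x - mu)^T · [Sigma^{-1} · (x - mu)] = (-3)·(-0.1667) + (2)·(0.6667) = 1.8333.

Step 4 — take square root: d = √(1.8333) ≈ 1.354.

d(x, mu) = √(1.8333) ≈ 1.354


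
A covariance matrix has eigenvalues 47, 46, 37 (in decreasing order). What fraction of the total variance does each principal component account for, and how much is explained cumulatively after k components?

Step 1 — total variance = trace(Sigma) = Σ λ_i = 47 + 46 + 37 = 130.

Step 2 — fraction explained by component i = λ_i / Σ λ:
  PC1: 47/130 = 0.3615
  PC2: 46/130 = 0.3538
  PC3: 37/130 = 0.2846

Step 3 — cumulative fraction after k components = (λ_1 + ... + λ_k) / Σ λ:
  k = 1: 47/130 = 0.3615
  k = 2: (47 + 46)/130 = 93/130 = 0.7154
  k = 3: (47 + 46 + 37)/130 = 130/130 = 1

Summary (fraction, with percent):

explained: PC1 0.3615 (36.15%), PC2 0.3538 (35.38%), PC3 0.2846 (28.46%);  cumulative: 0.3615, 0.7154, 1


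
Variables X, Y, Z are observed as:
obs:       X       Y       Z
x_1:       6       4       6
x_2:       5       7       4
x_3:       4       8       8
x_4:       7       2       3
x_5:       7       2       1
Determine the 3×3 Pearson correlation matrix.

Step 1 — column means:
  mean(X) = (6 + 5 + 4 + 7 + 7) / 5 = 29/5 = 5.8
  mean(Y) = (4 + 7 + 8 + 2 + 2) / 5 = 23/5 = 4.6
  mean(Z) = (6 + 4 + 8 + 3 + 1) / 5 = 22/5 = 4.4

Step 2 — sample variances and covariances s[i,j] = (1/(n-1)) · Σ_k (x_{k,i} - mean_i) · (x_{k,j} - mean_j), with n-1 = 4:
  s[X,X] = ((0.2)·(0.2) + (-0.8)·(-0.8) + (-1.8)·(-1.8) + (1.2)·(1.2) + (1.2)·(1.2)) / 4 = 6.8/4 = 1.7
  s[X,Y] = ((0.2)·(-0.6) + (-0.8)·(2.4) + (-1.8)·(3.4) + (1.2)·(-2.6) + (1.2)·(-2.6)) / 4 = -14.4/4 = -3.6
  s[X,Z] = ((0.2)·(1.6) + (-0.8)·(-0.4) + (-1.8)·(3.6) + (1.2)·(-1.4) + (1.2)·(-3.4)) / 4 = -11.6/4 = -2.9
  s[Y,Y] = ((-0.6)·(-0.6) + (2.4)·(2.4) + (3.4)·(3.4) + (-2.6)·(-2.6) + (-2.6)·(-2.6)) / 4 = 31.2/4 = 7.8
  s[Y,Z] = ((-0.6)·(1.6) + (2.4)·(-0.4) + (3.4)·(3.6) + (-2.6)·(-1.4) + (-2.6)·(-3.4)) / 4 = 22.8/4 = 5.7
  s[Z,Z] = ((1.6)·(1.6) + (-0.4)·(-0.4) + (3.6)·(3.6) + (-1.4)·(-1.4) + (-3.4)·(-3.4)) / 4 = 29.2/4 = 7.3
  Sample standard deviations s_i = √(s[i,i]):
  s(X) = √(1.7) = 1.3038
  s(Y) = √(7.8) = 2.7928
  s(Z) = √(7.3) = 2.7019

Step 3 — r_{ij} = s_{ij} / (s_i · s_j):
  r[X,X] = 1 (diagonal).
  r[X,Y] = -3.6 / (1.3038 · 2.7928) = -3.6 / 3.6414 = -0.9886
  r[X,Z] = -2.9 / (1.3038 · 2.7019) = -2.9 / 3.5228 = -0.8232
  r[Y,Y] = 1 (diagonal).
  r[Y,Z] = 5.7 / (2.7928 · 2.7019) = 5.7 / 7.5459 = 0.7554
  r[Z,Z] = 1 (diagonal).

R is symmetric with unit diagonal. Assembling:

R = [[1, -0.9886, -0.8232],
 [-0.9886, 1, 0.7554],
 [-0.8232, 0.7554, 1]]


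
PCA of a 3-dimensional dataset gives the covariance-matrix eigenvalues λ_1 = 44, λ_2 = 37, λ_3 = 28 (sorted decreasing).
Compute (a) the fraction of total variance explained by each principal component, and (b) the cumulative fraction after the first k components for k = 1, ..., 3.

Step 1 — total variance = trace(Sigma) = Σ λ_i = 44 + 37 + 28 = 109.

Step 2 — fraction explained by component i = λ_i / Σ λ:
  PC1: 44/109 = 0.4037
  PC2: 37/109 = 0.3394
  PC3: 28/109 = 0.2569

Step 3 — cumulative fraction after k components = (λ_1 + ... + λ_k) / Σ λ:
  k = 1: 44/109 = 0.4037
  k = 2: (44 + 37)/109 = 81/109 = 0.7431
  k = 3: (44 + 37 + 28)/109 = 109/109 = 1

Summary (fraction, with percent):

explained: PC1 0.4037 (40.37%), PC2 0.3394 (33.94%), PC3 0.2569 (25.69%);  cumulative: 0.4037, 0.7431, 1


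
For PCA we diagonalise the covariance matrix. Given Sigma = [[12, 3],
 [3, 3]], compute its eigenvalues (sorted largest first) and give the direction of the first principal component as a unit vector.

Step 1 — characteristic polynomial of 2×2 Sigma:
  det(Sigma - λI) = λ² - trace · λ + det = 0.
  trace = 12 + 3 = 15, det = 12·3 - (3)² = 27.
Step 2 — discriminant:
  Δ = trace² - 4·det = 225 - 108 = 117.
Step 3 — eigenvalues:
  λ = (trace ± √Δ)/2 = (15 ± 10.8167)/2,
  λ_1 = 12.9083,  λ_2 = 2.0917.

Step 4 — unit eigenvector for λ_1: solve (Sigma - λ_1 I)v = 0. First row:
  (12 - 12.9083)·v_x + (3)·v_y = 0, i.e. (-0.9083)·v_x + (3)·v_y = 0,
  so v ∝ (b, λ_1 - a) = (3, 0.9083) = u.
  ||u|| = √((3)² + (0.9083)²) = √(9.8251) ≈ 3.1345,
  v_1 = u/||u|| ≈ (0.9571, 0.2898) (||v_1|| = 1).

λ_1 = 12.9083,  λ_2 = 2.0917;  v_1 ≈ (0.9571, 0.2898)


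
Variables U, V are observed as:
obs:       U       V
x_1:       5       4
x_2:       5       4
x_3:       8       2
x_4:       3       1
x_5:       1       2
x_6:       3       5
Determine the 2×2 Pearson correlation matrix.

Step 1 — column means:
  mean(U) = (5 + 5 + 8 + 3 + 1 + 3) / 6 = 25/6 = 4.1667
  mean(V) = (4 + 4 + 2 + 1 + 2 + 5) / 6 = 18/6 = 3

Step 2 — sample variances and covariances s[i,j] = (1/(n-1)) · Σ_k (x_{k,i} - mean_i) · (x_{k,j} - mean_j), with n-1 = 5:
  s[U,U] = ((0.8333)·(0.8333) + (0.8333)·(0.8333) + (3.8333)·(3.8333) + (-1.1667)·(-1.1667) + (-3.1667)·(-3.1667) + (-1.1667)·(-1.1667)) / 5 = 28.8333/5 = 5.7667
  s[U,V] = ((0.8333)·(1) + (0.8333)·(1) + (3.8333)·(-1) + (-1.1667)·(-2) + (-3.1667)·(-1) + (-1.1667)·(2)) / 5 = 1/5 = 0.2
  s[V,V] = ((1)·(1) + (1)·(1) + (-1)·(-1) + (-2)·(-2) + (-1)·(-1) + (2)·(2)) / 5 = 12/5 = 2.4
  Sample standard deviations s_i = √(s[i,i]):
  s(U) = √(5.7667) = 2.4014
  s(V) = √(2.4) = 1.5492

Step 3 — r_{ij} = s_{ij} / (s_i · s_j):
  r[U,U] = 1 (diagonal).
  r[U,V] = 0.2 / (2.4014 · 1.5492) = 0.2 / 3.7202 = 0.0538
  r[V,V] = 1 (diagonal).

R is symmetric with unit diagonal. Assembling:

R = [[1, 0.0538],
 [0.0538, 1]]


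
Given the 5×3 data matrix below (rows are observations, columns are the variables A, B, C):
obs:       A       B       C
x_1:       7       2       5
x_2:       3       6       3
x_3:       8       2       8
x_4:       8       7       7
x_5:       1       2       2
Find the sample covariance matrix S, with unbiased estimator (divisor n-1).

Step 1 — column means:
  mean(A) = (7 + 3 + 8 + 8 + 1) / 5 = 27/5 = 5.4
  mean(B) = (2 + 6 + 2 + 7 + 2) / 5 = 19/5 = 3.8
  mean(C) = (5 + 3 + 8 + 7 + 2) / 5 = 25/5 = 5

Step 2 — sample covariance S[i,j] = (1/(n-1)) · Σ_k (x_{k,i} - mean_i) · (x_{k,j} - mean_j), with n-1 = 4.
  S[A,A] = ((1.6)·(1.6) + (-2.4)·(-2.4) + (2.6)·(2.6) + (2.6)·(2.6) + (-4.4)·(-4.4)) / 4 = 41.2/4 = 10.3
  S[A,B] = ((1.6)·(-1.8) + (-2.4)·(2.2) + (2.6)·(-1.8) + (2.6)·(3.2) + (-4.4)·(-1.8)) / 4 = 3.4/4 = 0.85
  S[A,C] = ((1.6)·(0) + (-2.4)·(-2) + (2.6)·(3) + (2.6)·(2) + (-4.4)·(-3)) / 4 = 31/4 = 7.75
  S[B,B] = ((-1.8)·(-1.8) + (2.2)·(2.2) + (-1.8)·(-1.8) + (3.2)·(3.2) + (-1.8)·(-1.8)) / 4 = 24.8/4 = 6.2
  S[B,C] = ((-1.8)·(0) + (2.2)·(-2) + (-1.8)·(3) + (3.2)·(2) + (-1.8)·(-3)) / 4 = 2/4 = 0.5
  S[C,C] = ((0)·(0) + (-2)·(-2) + (3)·(3) + (2)·(2) + (-3)·(-3)) / 4 = 26/4 = 6.5

S is symmetric (S[j,i] = S[i,j]). Assembling:

S = [[10.3, 0.85, 7.75],
 [0.85, 6.2, 0.5],
 [7.75, 0.5, 6.5]]


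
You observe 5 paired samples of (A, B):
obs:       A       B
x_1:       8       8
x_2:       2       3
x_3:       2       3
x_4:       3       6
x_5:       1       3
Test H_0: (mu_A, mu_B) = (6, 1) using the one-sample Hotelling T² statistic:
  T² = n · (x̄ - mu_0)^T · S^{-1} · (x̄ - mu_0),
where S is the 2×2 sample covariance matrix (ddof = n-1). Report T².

Step 1 — sample mean vector:
  mean(A) = (8 + 2 + 2 + 3 + 1) / 5 = 16/5 = 3.2
  mean(B) = (8 + 3 + 3 + 6 + 3) / 5 = 23/5 = 4.6
  x̄ = (3.2, 4.6),  deviation x̄ - mu_0 = (3.2, 4.6) - (6, 1) = (-2.8, 3.6).

Step 2 — sample covariance matrix, S[i,j] = (1/(n-1)) · Σ_k (x_{k,i} - mean_i) · (x_{k,j} - mean_j), divisor n-1 = 4:
  S[A,A] = ((4.8)·(4.8) + (-1.2)·(-1.2) + (-1.2)·(-1.2) + (-0.2)·(-0.2) + (-2.2)·(-2.2)) / 4 = 30.8/4 = 7.7
  S[A,B] = ((4.8)·(3.4) + (-1.2)·(-1.6) + (-1.2)·(-1.6) + (-0.2)·(1.4) + (-2.2)·(-1.6)) / 4 = 23.4/4 = 5.85
  S[B,B] = ((3.4)·(3.4) + (-1.6)·(-1.6) + (-1.6)·(-1.6) + (1.4)·(1.4) + (-1.6)·(-1.6)) / 4 = 21.2/4 = 5.3
  S = [[7.7, 5.85],
 [5.85, 5.3]].

Step 3 — invert S. det(S) = 7.7·5.3 - (5.85)² = 6.5875.
  S^{-1} = (1/det) · [[d, -b], [-b, a]] = [[0.8046, -0.888],
 [-0.888, 1.1689]].

Step 4 — quadratic form (x̄ - mu_0)^T · S^{-1} · (x̄ - mu_0):
  S^{-1} · (x̄ - mu_0) = (-5.4497, 6.6945),
  (x̄ - mu_0)^T · [...] = (-2.8)·(-5.4497) + (3.6)·(6.6945) = 39.3594.

Step 5 — scale by n: T² = 5 · 39.3594 = 196.797.

T² ≈ 196.797


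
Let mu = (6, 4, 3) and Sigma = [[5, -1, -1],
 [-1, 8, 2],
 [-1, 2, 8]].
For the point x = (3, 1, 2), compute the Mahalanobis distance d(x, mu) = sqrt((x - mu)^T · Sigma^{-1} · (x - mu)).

Step 1 — centre the observation: (x - mu) = (-3, -3, -1).

Step 2 — invert Sigma (cofactor / det for 3×3, or solve directly):
  Sigma^{-1} = [[0.2083, 0.0208, 0.0208],
 [0.0208, 0.1354, -0.0313],
 [0.0208, -0.0313, 0.1354]].

Step 3 — form the quadratic (x - mu)^T · Sigma^{-1} · (x - mu):
  Sigma^{-1} · (x - mu) = (-0.7083, -0.4375, -0.1042).
  (x - mu)^T · [Sigma^{-1} · (x - mu)] = (-3)·(-0.7083) + (-3)·(-0.4375) + (-1)·(-0.1042) = 3.5417.

Step 4 — take square root: d = √(3.5417) ≈ 1.8819.

d(x, mu) = √(3.5417) ≈ 1.8819


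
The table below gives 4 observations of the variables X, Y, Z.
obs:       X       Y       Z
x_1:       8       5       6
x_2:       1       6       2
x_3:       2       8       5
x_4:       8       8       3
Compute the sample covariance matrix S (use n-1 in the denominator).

Step 1 — column means:
  mean(X) = (8 + 1 + 2 + 8) / 4 = 19/4 = 4.75
  mean(Y) = (5 + 6 + 8 + 8) / 4 = 27/4 = 6.75
  mean(Z) = (6 + 2 + 5 + 3) / 4 = 16/4 = 4

Step 2 — sample covariance S[i,j] = (1/(n-1)) · Σ_k (x_{k,i} - mean_i) · (x_{k,j} - mean_j), with n-1 = 3.
  S[X,X] = ((3.25)·(3.25) + (-3.75)·(-3.75) + (-2.75)·(-2.75) + (3.25)·(3.25)) / 3 = 42.75/3 = 14.25
  S[X,Y] = ((3.25)·(-1.75) + (-3.75)·(-0.75) + (-2.75)·(1.25) + (3.25)·(1.25)) / 3 = -2.25/3 = -0.75
  S[X,Z] = ((3.25)·(2) + (-3.75)·(-2) + (-2.75)·(1) + (3.25)·(-1)) / 3 = 8/3 = 2.6667
  S[Y,Y] = ((-1.75)·(-1.75) + (-0.75)·(-0.75) + (1.25)·(1.25) + (1.25)·(1.25)) / 3 = 6.75/3 = 2.25
  S[Y,Z] = ((-1.75)·(2) + (-0.75)·(-2) + (1.25)·(1) + (1.25)·(-1)) / 3 = -2/3 = -0.6667
  S[Z,Z] = ((2)·(2) + (-2)·(-2) + (1)·(1) + (-1)·(-1)) / 3 = 10/3 = 3.3333

S is symmetric (S[j,i] = S[i,j]). Assembling:

S = [[14.25, -0.75, 2.6667],
 [-0.75, 2.25, -0.6667],
 [2.6667, -0.6667, 3.3333]]


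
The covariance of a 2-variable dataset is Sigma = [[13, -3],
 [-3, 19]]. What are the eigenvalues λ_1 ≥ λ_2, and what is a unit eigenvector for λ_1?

Step 1 — characteristic polynomial of 2×2 Sigma:
  det(Sigma - λI) = λ² - trace · λ + det = 0.
  trace = 13 + 19 = 32, det = 13·19 - (-3)² = 238.
Step 2 — discriminant:
  Δ = trace² - 4·det = 1024 - 952 = 72.
Step 3 — eigenvalues:
  λ = (trace ± √Δ)/2 = (32 ± 8.4853)/2,
  λ_1 = 20.2426,  λ_2 = 11.7574.

Step 4 — unit eigenvector for λ_1: solve (Sigma - λ_1 I)v = 0. First row:
  (13 - 20.2426)·v_x + (-3)·v_y = 0, i.e. (-7.2426)·v_x + (-3)·v_y = 0,
  so v ∝ (b, λ_1 - a) = (-3, 7.2426); multiply by -1 so the first entry is positive: u = (3, -7.2426).
  ||u|| = √((3)² + (-7.2426)²) = √(61.4558) ≈ 7.8394,
  v_1 = u/||u|| ≈ (0.3827, -0.9239) (||v_1|| = 1).

λ_1 = 20.2426,  λ_2 = 11.7574;  v_1 ≈ (0.3827, -0.9239)


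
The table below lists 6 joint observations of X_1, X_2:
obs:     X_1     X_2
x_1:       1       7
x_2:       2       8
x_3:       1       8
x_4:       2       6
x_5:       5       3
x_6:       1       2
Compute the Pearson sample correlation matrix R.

Step 1 — column means:
  mean(X_1) = (1 + 2 + 1 + 2 + 5 + 1) / 6 = 12/6 = 2
  mean(X_2) = (7 + 8 + 8 + 6 + 3 + 2) / 6 = 34/6 = 5.6667

Step 2 — sample variances and covariances s[i,j] = (1/(n-1)) · Σ_k (x_{k,i} - mean_i) · (x_{k,j} - mean_j), with n-1 = 5:
  s[X_1,X_1] = ((-1)·(-1) + (0)·(0) + (-1)·(-1) + (0)·(0) + (3)·(3) + (-1)·(-1)) / 5 = 12/5 = 2.4
  s[X_1,X_2] = ((-1)·(1.3333) + (0)·(2.3333) + (-1)·(2.3333) + (0)·(0.3333) + (3)·(-2.6667) + (-1)·(-3.6667)) / 5 = -8/5 = -1.6
  s[X_2,X_2] = ((1.3333)·(1.3333) + (2.3333)·(2.3333) + (2.3333)·(2.3333) + (0.3333)·(0.3333) + (-2.6667)·(-2.6667) + (-3.6667)·(-3.6667)) / 5 = 33.3333/5 = 6.6667
  Sample standard deviations s_i = √(s[i,i]):
  s(X_1) = √(2.4) = 1.5492
  s(X_2) = √(6.6667) = 2.582

Step 3 — r_{ij} = s_{ij} / (s_i · s_j):
  r[X_1,X_1] = 1 (diagonal).
  r[X_1,X_2] = -1.6 / (1.5492 · 2.582) = -1.6 / 4 = -0.4
  r[X_2,X_2] = 1 (diagonal).

R is symmetric with unit diagonal. Assembling:

R = [[1, -0.4],
 [-0.4, 1]]


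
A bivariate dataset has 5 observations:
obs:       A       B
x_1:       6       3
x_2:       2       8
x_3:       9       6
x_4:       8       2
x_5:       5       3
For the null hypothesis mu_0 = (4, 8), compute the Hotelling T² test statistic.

Step 1 — sample mean vector:
  mean(A) = (6 + 2 + 9 + 8 + 5) / 5 = 30/5 = 6
  mean(B) = (3 + 8 + 6 + 2 + 3) / 5 = 22/5 = 4.4
  x̄ = (6, 4.4),  deviation x̄ - mu_0 = (6, 4.4) - (4, 8) = (2, -3.6).

Step 2 — sample covariance matrix, S[i,j] = (1/(n-1)) · Σ_k (x_{k,i} - mean_i) · (x_{k,j} - mean_j), divisor n-1 = 4:
  S[A,A] = ((0)·(0) + (-4)·(-4) + (3)·(3) + (2)·(2) + (-1)·(-1)) / 4 = 30/4 = 7.5
  S[A,B] = ((0)·(-1.4) + (-4)·(3.6) + (3)·(1.6) + (2)·(-2.4) + (-1)·(-1.4)) / 4 = -13/4 = -3.25
  S[B,B] = ((-1.4)·(-1.4) + (3.6)·(3.6) + (1.6)·(1.6) + (-2.4)·(-2.4) + (-1.4)·(-1.4)) / 4 = 25.2/4 = 6.3
  S = [[7.5, -3.25],
 [-3.25, 6.3]].

Step 3 — invert S. det(S) = 7.5·6.3 - (-3.25)² = 36.6875.
  S^{-1} = (1/det) · [[d, -b], [-b, a]] = [[0.1717, 0.0886],
 [0.0886, 0.2044]].

Step 4 — quadratic form (x̄ - mu_0)^T · S^{-1} · (x̄ - mu_0):
  S^{-1} · (x̄ - mu_0) = (0.0245, -0.5588),
  (x̄ - mu_0)^T · [...] = (2)·(0.0245) + (-3.6)·(-0.5588) = 2.0606.

Step 5 — scale by n: T² = 5 · 2.0606 = 10.3032.

T² ≈ 10.3032


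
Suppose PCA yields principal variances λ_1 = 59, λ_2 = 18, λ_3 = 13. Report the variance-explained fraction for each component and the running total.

Step 1 — total variance = trace(Sigma) = Σ λ_i = 59 + 18 + 13 = 90.

Step 2 — fraction explained by component i = λ_i / Σ λ:
  PC1: 59/90 = 0.6556
  PC2: 18/90 = 0.2
  PC3: 13/90 = 0.1444

Step 3 — cumulative fraction after k components = (λ_1 + ... + λ_k) / Σ λ:
  k = 1: 59/90 = 0.6556
  k = 2: (59 + 18)/90 = 77/90 = 0.8556
  k = 3: (59 + 18 + 13)/90 = 90/90 = 1

Summary (fraction, with percent):

explained: PC1 0.6556 (65.56%), PC2 0.2 (20%), PC3 0.1444 (14.44%);  cumulative: 0.6556, 0.8556, 1


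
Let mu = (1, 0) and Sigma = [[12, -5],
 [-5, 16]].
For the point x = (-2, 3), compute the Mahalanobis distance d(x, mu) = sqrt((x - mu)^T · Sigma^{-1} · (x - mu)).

Step 1 — centre the observation: (x - mu) = (-3, 3).

Step 2 — invert Sigma. det(Sigma) = 12·16 - (-5)² = 167.
  Sigma^{-1} = (1/det) · [[d, -b], [-b, a]] = [[0.0958, 0.0299],
 [0.0299, 0.0719]].

Step 3 — form the quadratic (x - mu)^T · Sigma^{-1} · (x - mu):
  Sigma^{-1} · (x - mu) = (-0.1976, 0.1257).
  (x - mu)^T · [Sigma^{-1} · (x - mu)] = (-3)·(-0.1976) + (3)·(0.1257) = 0.9701.

Step 4 — take square root: d = √(0.9701) ≈ 0.9849.

d(x, mu) = √(0.9701) ≈ 0.9849


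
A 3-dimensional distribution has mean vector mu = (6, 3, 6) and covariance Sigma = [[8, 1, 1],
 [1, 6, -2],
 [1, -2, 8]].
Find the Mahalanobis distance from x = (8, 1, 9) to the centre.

Step 1 — centre the observation: (x - mu) = (2, -2, 3).

Step 2 — invert Sigma (cofactor / det for 3×3, or solve directly):
  Sigma^{-1} = [[0.1317, -0.0299, -0.024],
 [-0.0299, 0.1886, 0.0509],
 [-0.024, 0.0509, 0.1407]].

Step 3 — form the quadratic (x - mu)^T · Sigma^{-1} · (x - mu):
  Sigma^{-1} · (x - mu) = (0.2515, -0.2844, 0.2725).
  (x - mu)^T · [Sigma^{-1} · (x - mu)] = (2)·(0.2515) + (-2)·(-0.2844) + (3)·(0.2725) = 1.8892.

Step 4 — take square root: d = √(1.8892) ≈ 1.3745.

d(x, mu) = √(1.8892) ≈ 1.3745


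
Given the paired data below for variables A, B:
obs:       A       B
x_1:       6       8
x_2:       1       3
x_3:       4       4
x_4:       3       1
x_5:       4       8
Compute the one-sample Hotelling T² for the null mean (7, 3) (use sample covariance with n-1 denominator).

Step 1 — sample mean vector:
  mean(A) = (6 + 1 + 4 + 3 + 4) / 5 = 18/5 = 3.6
  mean(B) = (8 + 3 + 4 + 1 + 8) / 5 = 24/5 = 4.8
  x̄ = (3.6, 4.8),  deviation x̄ - mu_0 = (3.6, 4.8) - (7, 3) = (-3.4, 1.8).

Step 2 — sample covariance matrix, S[i,j] = (1/(n-1)) · Σ_k (x_{k,i} - mean_i) · (x_{k,j} - mean_j), divisor n-1 = 4:
  S[A,A] = ((2.4)·(2.4) + (-2.6)·(-2.6) + (0.4)·(0.4) + (-0.6)·(-0.6) + (0.4)·(0.4)) / 4 = 13.2/4 = 3.3
  S[A,B] = ((2.4)·(3.2) + (-2.6)·(-1.8) + (0.4)·(-0.8) + (-0.6)·(-3.8) + (0.4)·(3.2)) / 4 = 15.6/4 = 3.9
  S[B,B] = ((3.2)·(3.2) + (-1.8)·(-1.8) + (-0.8)·(-0.8) + (-3.8)·(-3.8) + (3.2)·(3.2)) / 4 = 38.8/4 = 9.7
  S = [[3.3, 3.9],
 [3.9, 9.7]].

Step 3 — invert S. det(S) = 3.3·9.7 - (3.9)² = 16.8.
  S^{-1} = (1/det) · [[d, -b], [-b, a]] = [[0.5774, -0.2321],
 [-0.2321, 0.1964]].

Step 4 — quadratic form (x̄ - mu_0)^T · S^{-1} · (x̄ - mu_0):
  S^{-1} · (x̄ - mu_0) = (-2.381, 1.1429),
  (x̄ - mu_0)^T · [...] = (-3.4)·(-2.381) + (1.8)·(1.1429) = 10.1524.

Step 5 — scale by n: T² = 5 · 10.1524 = 50.7619.

T² ≈ 50.7619


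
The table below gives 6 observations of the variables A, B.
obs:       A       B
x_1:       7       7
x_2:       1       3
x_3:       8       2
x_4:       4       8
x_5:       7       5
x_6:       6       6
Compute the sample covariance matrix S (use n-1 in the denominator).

Step 1 — column means:
  mean(A) = (7 + 1 + 8 + 4 + 7 + 6) / 6 = 33/6 = 5.5
  mean(B) = (7 + 3 + 2 + 8 + 5 + 6) / 6 = 31/6 = 5.1667

Step 2 — sample covariance S[i,j] = (1/(n-1)) · Σ_k (x_{k,i} - mean_i) · (x_{k,j} - mean_j), with n-1 = 5.
  S[A,A] = ((1.5)·(1.5) + (-4.5)·(-4.5) + (2.5)·(2.5) + (-1.5)·(-1.5) + (1.5)·(1.5) + (0.5)·(0.5)) / 5 = 33.5/5 = 6.7
  S[A,B] = ((1.5)·(1.8333) + (-4.5)·(-2.1667) + (2.5)·(-3.1667) + (-1.5)·(2.8333) + (1.5)·(-0.1667) + (0.5)·(0.8333)) / 5 = 0.5/5 = 0.1
  S[B,B] = ((1.8333)·(1.8333) + (-2.1667)·(-2.1667) + (-3.1667)·(-3.1667) + (2.8333)·(2.8333) + (-0.1667)·(-0.1667) + (0.8333)·(0.8333)) / 5 = 26.8333/5 = 5.3667

S is symmetric (S[j,i] = S[i,j]). Assembling:

S = [[6.7, 0.1],
 [0.1, 5.3667]]


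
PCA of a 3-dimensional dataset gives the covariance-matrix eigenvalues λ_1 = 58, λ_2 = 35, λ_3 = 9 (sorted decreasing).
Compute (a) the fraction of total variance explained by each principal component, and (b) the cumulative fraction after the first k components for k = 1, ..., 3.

Step 1 — total variance = trace(Sigma) = Σ λ_i = 58 + 35 + 9 = 102.

Step 2 — fraction explained by component i = λ_i / Σ λ:
  PC1: 58/102 = 0.5686
  PC2: 35/102 = 0.3431
  PC3: 9/102 = 0.0882

Step 3 — cumulative fraction after k components = (λ_1 + ... + λ_k) / Σ λ:
  k = 1: 58/102 = 0.5686
  k = 2: (58 + 35)/102 = 93/102 = 0.9118
  k = 3: (58 + 35 + 9)/102 = 102/102 = 1

Summary (fraction, with percent):

explained: PC1 0.5686 (56.86%), PC2 0.3431 (34.31%), PC3 0.0882 (8.82%);  cumulative: 0.5686, 0.9118, 1


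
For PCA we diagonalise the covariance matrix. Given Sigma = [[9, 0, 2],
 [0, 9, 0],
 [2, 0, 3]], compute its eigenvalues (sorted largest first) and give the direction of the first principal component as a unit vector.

Step 1 — characteristic polynomial p(λ) = det(λI - Sigma) = λ³ - tr·λ² + c_1·λ - det, where tr = trace, c_1 = sum of the principal 2×2 minors, det = det(Sigma):
  tr = 9 + 9 + 3 = 21,
  c_1 = (9·9 - (0)²) + (9·3 - (2)²) + (9·3 - (0)²) = 81 + 23 + 27 = 131,
  det = 9·(9·3 - (0)²) - (0)·((0)·3 - (0)·(2)) + (2)·((0)·(0) - 9·(2)) = 9·(27) - (0)·(0) + (2)·(-18) = 207.
  So p(λ) = λ³ - 21λ² + 131λ - 207.
Step 2 — look for an integer root (rational root theorem: any rational root is an integer divisor of 207). Testing λ = 9:
  p(9) = 729 - 1701 + 1179 - 207 = 0  ✓
  Dividing out (λ - 9): p(λ) = (λ - 9)(λ² - 12λ + 23).
Step 3 — remaining eigenvalues from the quadratic λ² - 12λ + 23 = 0:
  Δ = 12² - 4·23 = 144 - 92 = 52,  λ = (12 ± √52)/2 = (12 ± 7.2111)/2 ≈ 9.6056 or 2.3944.
  Sorted: λ_1 = 9.6056,  λ_2 = 9,  λ_3 = 2.3944  (check: sum = 21 = tr ✓).

Step 4 — unit eigenvector for λ_1 ≈ 9.6056: v spans the null space of (Sigma - λ_1 I), whose rows are
  r_1 = (-0.6056, 0, 2),  r_2 = (0, -0.6056, 0),  r_3 = (2, 0, -6.6056).
  v is orthogonal to every row, so take v ∝ r_1 × r_2 = ((0)·(0) - (2)·(-0.6056), (2)·(0) - (-0.6056)·(0), (-0.6056)·(-0.6056) - (0)·(0)) ≈ (1.2111, 0, 0.3667).
  Let u = (1.2111, 0, 0.3667).
  ||u|| = √((1.2111)² + (0)² + (0.3667)²) = √(1.6012) ≈ 1.2654,  v_1 = u/||u|| ≈ (0.9571, 0, 0.2898) (||v_1|| = 1).

λ_1 = 9.6056,  λ_2 = 9,  λ_3 = 2.3944;  v_1 ≈ (0.9571, 0, 0.2898)


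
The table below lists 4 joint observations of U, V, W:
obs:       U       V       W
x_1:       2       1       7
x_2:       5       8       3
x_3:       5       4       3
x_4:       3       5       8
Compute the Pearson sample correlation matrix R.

Step 1 — column means:
  mean(U) = (2 + 5 + 5 + 3) / 4 = 15/4 = 3.75
  mean(V) = (1 + 8 + 4 + 5) / 4 = 18/4 = 4.5
  mean(W) = (7 + 3 + 3 + 8) / 4 = 21/4 = 5.25

Step 2 — sample variances and covariances s[i,j] = (1/(n-1)) · Σ_k (x_{k,i} - mean_i) · (x_{k,j} - mean_j), with n-1 = 3:
  s[U,U] = ((-1.75)·(-1.75) + (1.25)·(1.25) + (1.25)·(1.25) + (-0.75)·(-0.75)) / 3 = 6.75/3 = 2.25
  s[U,V] = ((-1.75)·(-3.5) + (1.25)·(3.5) + (1.25)·(-0.5) + (-0.75)·(0.5)) / 3 = 9.5/3 = 3.1667
  s[U,W] = ((-1.75)·(1.75) + (1.25)·(-2.25) + (1.25)·(-2.25) + (-0.75)·(2.75)) / 3 = -10.75/3 = -3.5833
  s[V,V] = ((-3.5)·(-3.5) + (3.5)·(3.5) + (-0.5)·(-0.5) + (0.5)·(0.5)) / 3 = 25/3 = 8.3333
  s[V,W] = ((-3.5)·(1.75) + (3.5)·(-2.25) + (-0.5)·(-2.25) + (0.5)·(2.75)) / 3 = -11.5/3 = -3.8333
  s[W,W] = ((1.75)·(1.75) + (-2.25)·(-2.25) + (-2.25)·(-2.25) + (2.75)·(2.75)) / 3 = 20.75/3 = 6.9167
  Sample standard deviations s_i = √(s[i,i]):
  s(U) = √(2.25) = 1.5
  s(V) = √(8.3333) = 2.8868
  s(W) = √(6.9167) = 2.63

Step 3 — r_{ij} = s_{ij} / (s_i · s_j):
  r[U,U] = 1 (diagonal).
  r[U,V] = 3.1667 / (1.5 · 2.8868) = 3.1667 / 4.3301 = 0.7313
  r[U,W] = -3.5833 / (1.5 · 2.63) = -3.5833 / 3.9449 = -0.9083
  r[V,V] = 1 (diagonal).
  r[V,W] = -3.8333 / (2.8868 · 2.63) = -3.8333 / 7.592 = -0.5049
  r[W,W] = 1 (diagonal).

R is symmetric with unit diagonal. Assembling:

R = [[1, 0.7313, -0.9083],
 [0.7313, 1, -0.5049],
 [-0.9083, -0.5049, 1]]


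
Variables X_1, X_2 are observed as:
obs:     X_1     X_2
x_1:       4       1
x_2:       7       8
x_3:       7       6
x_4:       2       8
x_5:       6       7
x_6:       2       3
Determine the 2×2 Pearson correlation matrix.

Step 1 — column means:
  mean(X_1) = (4 + 7 + 7 + 2 + 6 + 2) / 6 = 28/6 = 4.6667
  mean(X_2) = (1 + 8 + 6 + 8 + 7 + 3) / 6 = 33/6 = 5.5

Step 2 — sample variances and covariances s[i,j] = (1/(n-1)) · Σ_k (x_{k,i} - mean_i) · (x_{k,j} - mean_j), with n-1 = 5:
  s[X_1,X_1] = ((-0.6667)·(-0.6667) + (2.3333)·(2.3333) + (2.3333)·(2.3333) + (-2.6667)·(-2.6667) + (1.3333)·(1.3333) + (-2.6667)·(-2.6667)) / 5 = 27.3333/5 = 5.4667
  s[X_1,X_2] = ((-0.6667)·(-4.5) + (2.3333)·(2.5) + (2.3333)·(0.5) + (-2.6667)·(2.5) + (1.3333)·(1.5) + (-2.6667)·(-2.5)) / 5 = 12/5 = 2.4
  s[X_2,X_2] = ((-4.5)·(-4.5) + (2.5)·(2.5) + (0.5)·(0.5) + (2.5)·(2.5) + (1.5)·(1.5) + (-2.5)·(-2.5)) / 5 = 41.5/5 = 8.3
  Sample standard deviations s_i = √(s[i,i]):
  s(X_1) = √(5.4667) = 2.3381
  s(X_2) = √(8.3) = 2.881

Step 3 — r_{ij} = s_{ij} / (s_i · s_j):
  r[X_1,X_1] = 1 (diagonal).
  r[X_1,X_2] = 2.4 / (2.3381 · 2.881) = 2.4 / 6.736 = 0.3563
  r[X_2,X_2] = 1 (diagonal).

R is symmetric with unit diagonal. Assembling:

R = [[1, 0.3563],
 [0.3563, 1]]
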